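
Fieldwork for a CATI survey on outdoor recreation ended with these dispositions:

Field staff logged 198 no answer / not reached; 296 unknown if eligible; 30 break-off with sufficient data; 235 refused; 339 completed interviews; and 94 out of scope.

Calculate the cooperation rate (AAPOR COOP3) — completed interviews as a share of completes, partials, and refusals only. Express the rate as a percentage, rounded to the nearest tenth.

Numerator: 339
Denom: 339 + 30 + 235 = 604
COOP3 = 339 / 604 = 0.5613

56.1%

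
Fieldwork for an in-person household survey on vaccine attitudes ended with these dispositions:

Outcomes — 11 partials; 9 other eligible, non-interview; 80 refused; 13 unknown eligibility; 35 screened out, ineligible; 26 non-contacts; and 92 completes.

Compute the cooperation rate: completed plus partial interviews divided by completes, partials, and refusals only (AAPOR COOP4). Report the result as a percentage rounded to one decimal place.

56.3%

Num = 92 + 11 = 103
Base = 92 + 11 + 80 = 183
COOP4 = 103 / 183 = 0.5628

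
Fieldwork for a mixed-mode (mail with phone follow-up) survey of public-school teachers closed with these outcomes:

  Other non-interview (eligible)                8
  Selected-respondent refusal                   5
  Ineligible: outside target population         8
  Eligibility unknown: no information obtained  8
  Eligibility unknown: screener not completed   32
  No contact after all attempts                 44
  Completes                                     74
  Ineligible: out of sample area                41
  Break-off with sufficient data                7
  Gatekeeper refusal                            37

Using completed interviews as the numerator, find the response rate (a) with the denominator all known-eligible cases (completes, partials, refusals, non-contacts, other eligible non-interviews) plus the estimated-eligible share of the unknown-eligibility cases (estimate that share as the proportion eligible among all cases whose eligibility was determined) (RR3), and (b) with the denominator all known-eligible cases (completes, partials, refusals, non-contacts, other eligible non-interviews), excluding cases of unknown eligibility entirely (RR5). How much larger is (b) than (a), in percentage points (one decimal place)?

Declined to participate = 37 + 5 = 42
Unknown eligibility = 32 + 8 = 40
Out of scope = 8 + 41 = 49
Numerator → 74
Known eligible → 74 + 7 + 42 + 44 + 8 = 175
e = 175 / (175 + 49) = 175 / 224 = 0.7812
Estimated eligible among unknowns → 0.7812 × 40 = 31.25
Denom → 175 + 31.25 = 206.25
RR3 = 74 / 206.25 = 0.3588
Denom → 74 + 7 + 42 + 44 + 8 = 175
RR5 = 74 / 175 = 0.4229
Difference = 42.29 − 35.88 = 6.41 percentage points

6.4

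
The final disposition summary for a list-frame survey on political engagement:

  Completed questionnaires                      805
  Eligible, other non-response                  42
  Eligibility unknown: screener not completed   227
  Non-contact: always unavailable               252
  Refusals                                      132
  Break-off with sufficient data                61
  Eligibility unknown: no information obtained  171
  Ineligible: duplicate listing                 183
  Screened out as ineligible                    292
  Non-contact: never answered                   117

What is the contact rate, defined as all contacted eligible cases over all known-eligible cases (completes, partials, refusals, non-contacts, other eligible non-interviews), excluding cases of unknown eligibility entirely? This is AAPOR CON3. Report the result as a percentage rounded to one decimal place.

No contact after all attempts = 117 + 252 = 369
Unknown if eligible = 227 + 171 = 398
Out of scope = 292 + 183 = 475
Numerator = 805 + 61 + 132 + 42 = 1040
Denom = 805 + 61 + 132 + 369 + 42 = 1409
CON3 = 1040 / 1409 = 0.7381

73.8%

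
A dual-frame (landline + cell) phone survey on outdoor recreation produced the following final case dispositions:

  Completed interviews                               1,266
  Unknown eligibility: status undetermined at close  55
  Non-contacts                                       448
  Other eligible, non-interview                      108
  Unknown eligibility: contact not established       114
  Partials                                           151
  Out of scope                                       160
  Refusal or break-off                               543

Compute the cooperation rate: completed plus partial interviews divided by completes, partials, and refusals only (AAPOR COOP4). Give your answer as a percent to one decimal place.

72.3%

Unknown if eligible = 114 + 55 = 169
Num → 1266 + 151 = 1417
Denom → 1266 + 151 + 543 = 1960
COOP4 = 1417 / 1960 = 0.7230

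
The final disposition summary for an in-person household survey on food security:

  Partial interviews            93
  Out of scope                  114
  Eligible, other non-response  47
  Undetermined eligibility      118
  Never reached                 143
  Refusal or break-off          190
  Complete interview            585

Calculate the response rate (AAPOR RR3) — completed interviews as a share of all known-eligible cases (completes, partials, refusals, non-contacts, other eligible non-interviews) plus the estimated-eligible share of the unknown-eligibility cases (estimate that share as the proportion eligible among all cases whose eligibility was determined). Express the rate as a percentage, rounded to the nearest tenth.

Numerator → 585
Determined eligible → 585 + 93 + 190 + 143 + 47 = 1058
e = 1058 / (1058 + 114) = 1058 / 1172 = 0.9027
Estimated eligible among unknowns → 0.9027 × 118 = 106.52
Denominator → 1058 + 106.52 = 1164.52
RR3 = 585 / 1164.52 = 0.5024

50.2%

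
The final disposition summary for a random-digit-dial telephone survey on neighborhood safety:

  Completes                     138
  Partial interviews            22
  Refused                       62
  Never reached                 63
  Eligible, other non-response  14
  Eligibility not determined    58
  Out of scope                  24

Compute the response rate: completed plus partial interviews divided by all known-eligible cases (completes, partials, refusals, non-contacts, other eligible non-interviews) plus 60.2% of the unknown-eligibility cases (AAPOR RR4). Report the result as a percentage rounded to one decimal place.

Numerator: 138 + 22 = 160
Known eligible: 138 + 22 + 62 + 63 + 14 = 299
Estimated eligible among unknowns: 0.6020 × 58 = 34.92
Base: 299 + 34.92 = 333.92
RR4 = 160 / 333.92 = 0.4792

47.9%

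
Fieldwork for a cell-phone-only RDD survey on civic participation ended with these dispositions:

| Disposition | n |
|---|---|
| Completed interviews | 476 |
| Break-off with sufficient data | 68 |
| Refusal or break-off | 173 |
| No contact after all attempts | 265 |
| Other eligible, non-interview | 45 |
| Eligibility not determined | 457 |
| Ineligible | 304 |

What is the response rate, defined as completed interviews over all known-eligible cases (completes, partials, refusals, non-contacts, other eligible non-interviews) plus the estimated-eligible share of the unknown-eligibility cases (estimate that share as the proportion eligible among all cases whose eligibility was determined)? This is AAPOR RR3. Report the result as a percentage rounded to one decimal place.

Top = 476
Determined eligible = 476 + 68 + 173 + 265 + 45 = 1027
e = 1027 / (1027 + 304) = 1027 / 1331 = 0.7716
Eligible share of unknowns = 0.7716 × 457 = 352.62
Denominator = 1027 + 352.62 = 1379.62
RR3 = 476 / 1379.62 = 0.3450

34.5%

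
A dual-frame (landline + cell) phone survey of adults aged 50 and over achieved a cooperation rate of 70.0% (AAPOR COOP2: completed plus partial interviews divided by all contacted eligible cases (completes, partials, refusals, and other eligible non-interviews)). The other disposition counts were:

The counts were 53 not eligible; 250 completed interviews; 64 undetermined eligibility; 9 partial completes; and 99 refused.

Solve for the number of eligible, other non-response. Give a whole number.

12

Numerator: 250 + 9 = 259
COOP2 = 259 / D = 0.700
D = 259 / 0.700 = 370.0
Remaining denominator categories sum to 358
eligible, other non-response = 370.0 − 358 ≈ 12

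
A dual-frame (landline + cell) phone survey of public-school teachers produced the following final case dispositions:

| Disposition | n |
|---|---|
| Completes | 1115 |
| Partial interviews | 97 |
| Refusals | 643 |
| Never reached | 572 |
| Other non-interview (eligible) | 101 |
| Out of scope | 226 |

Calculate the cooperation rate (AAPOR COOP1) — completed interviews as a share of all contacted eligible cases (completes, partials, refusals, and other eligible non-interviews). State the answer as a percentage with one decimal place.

57.0%

Num → 1115
Denom → 1115 + 97 + 643 + 101 = 1956
COOP1 = 1115 / 1956 = 0.5700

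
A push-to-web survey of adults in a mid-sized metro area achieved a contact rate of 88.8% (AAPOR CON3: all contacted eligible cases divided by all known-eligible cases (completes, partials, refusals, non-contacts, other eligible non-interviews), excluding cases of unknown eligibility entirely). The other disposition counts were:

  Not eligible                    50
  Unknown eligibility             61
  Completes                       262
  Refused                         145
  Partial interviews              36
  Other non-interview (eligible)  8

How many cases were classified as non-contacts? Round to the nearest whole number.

57

Top → 262 + 36 + 145 + 8 = 451
CON3 = 451 / D = 0.888
D = 451 / 0.888 = 507.9
Rest of base = 451
non-contacts = 507.9 − 451 ≈ 57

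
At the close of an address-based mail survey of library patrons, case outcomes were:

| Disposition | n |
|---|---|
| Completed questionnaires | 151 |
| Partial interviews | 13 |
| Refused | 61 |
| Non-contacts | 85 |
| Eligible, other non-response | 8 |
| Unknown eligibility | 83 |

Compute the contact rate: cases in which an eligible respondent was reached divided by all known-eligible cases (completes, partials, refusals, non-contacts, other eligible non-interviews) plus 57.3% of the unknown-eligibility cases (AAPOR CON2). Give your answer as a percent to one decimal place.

Top: 151 + 13 + 61 + 8 = 233
Determined eligible: 151 + 13 + 61 + 85 + 8 = 318
Eligible share of unknowns: 0.5730 × 83 = 47.56
Denominator: 318 + 47.56 = 365.56
CON2 = 233 / 365.56 = 0.6374

63.7%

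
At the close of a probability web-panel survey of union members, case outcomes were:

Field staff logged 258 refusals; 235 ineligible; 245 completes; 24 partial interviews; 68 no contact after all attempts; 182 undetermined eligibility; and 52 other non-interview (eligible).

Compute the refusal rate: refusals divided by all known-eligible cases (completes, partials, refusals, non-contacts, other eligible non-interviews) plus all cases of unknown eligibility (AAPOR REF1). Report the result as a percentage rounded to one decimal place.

31.1%

Num → 258
Base → 245 + 24 + 258 + 68 + 52 + 182 = 829
REF1 = 258 / 829 = 0.3112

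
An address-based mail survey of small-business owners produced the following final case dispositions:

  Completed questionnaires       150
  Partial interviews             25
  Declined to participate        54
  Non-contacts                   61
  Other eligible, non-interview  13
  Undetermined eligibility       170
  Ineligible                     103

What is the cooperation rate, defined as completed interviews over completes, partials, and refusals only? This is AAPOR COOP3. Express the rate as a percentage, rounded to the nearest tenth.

Numerator → 150
Denominator → 150 + 25 + 54 = 229
COOP3 = 150 / 229 = 0.6550

65.5%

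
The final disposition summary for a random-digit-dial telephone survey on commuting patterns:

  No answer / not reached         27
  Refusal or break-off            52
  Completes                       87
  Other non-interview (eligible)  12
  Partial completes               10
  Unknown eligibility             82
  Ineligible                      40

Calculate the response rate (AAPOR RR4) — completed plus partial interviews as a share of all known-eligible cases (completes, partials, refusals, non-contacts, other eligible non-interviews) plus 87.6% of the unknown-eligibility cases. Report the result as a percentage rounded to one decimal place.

Top: 87 + 10 = 97
Determined eligible: 87 + 10 + 52 + 27 + 12 = 188
Eligible share of unknowns: 0.8760 × 82 = 71.83
Denominator: 188 + 71.83 = 259.83
RR4 = 97 / 259.83 = 0.3733

37.3%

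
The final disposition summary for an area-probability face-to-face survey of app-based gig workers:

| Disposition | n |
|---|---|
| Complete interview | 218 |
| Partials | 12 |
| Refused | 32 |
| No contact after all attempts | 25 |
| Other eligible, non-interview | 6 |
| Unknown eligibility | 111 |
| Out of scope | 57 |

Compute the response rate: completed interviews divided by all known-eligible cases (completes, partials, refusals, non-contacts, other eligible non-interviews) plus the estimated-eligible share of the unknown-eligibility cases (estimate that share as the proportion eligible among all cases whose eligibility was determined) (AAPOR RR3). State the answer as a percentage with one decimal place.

Num: 218
Known eligible: 218 + 12 + 32 + 25 + 6 = 293
e = 293 / (293 + 57) = 293 / 350 = 0.8371
e × U: 0.8371 × 111 = 92.92
Base: 293 + 92.92 = 385.92
RR3 = 218 / 385.92 = 0.5649

56.5%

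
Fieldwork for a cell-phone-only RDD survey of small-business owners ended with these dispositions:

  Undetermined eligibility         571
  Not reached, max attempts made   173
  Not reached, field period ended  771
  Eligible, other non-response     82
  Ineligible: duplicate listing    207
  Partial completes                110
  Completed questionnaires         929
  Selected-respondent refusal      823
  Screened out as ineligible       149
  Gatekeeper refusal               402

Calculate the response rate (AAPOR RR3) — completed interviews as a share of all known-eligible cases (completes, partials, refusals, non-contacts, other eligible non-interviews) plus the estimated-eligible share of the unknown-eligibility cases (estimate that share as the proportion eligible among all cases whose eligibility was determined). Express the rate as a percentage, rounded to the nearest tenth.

Refusal or break-off = 402 + 823 = 1225
Never reached = 771 + 173 = 944
Ineligible = 149 + 207 = 356
Numerator → 929
Known eligible → 929 + 110 + 1225 + 944 + 82 = 3290
e = 3290 / (3290 + 356) = 3290 / 3646 = 0.9024
Estimated eligible among unknowns → 0.9024 × 571 = 515.27
Base → 3290 + 515.27 = 3805.27
RR3 = 929 / 3805.27 = 0.2441

24.4%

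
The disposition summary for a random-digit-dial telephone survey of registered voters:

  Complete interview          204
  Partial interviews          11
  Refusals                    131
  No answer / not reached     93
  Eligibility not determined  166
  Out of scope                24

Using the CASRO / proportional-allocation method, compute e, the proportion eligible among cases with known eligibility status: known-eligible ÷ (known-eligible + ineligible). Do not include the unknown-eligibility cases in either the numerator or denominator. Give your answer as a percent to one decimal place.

Eligible (known): 204 + 11 + 131 + 93 = 439
e = 439 / (439 + 24) = 439 / 463 = 0.9482

94.8%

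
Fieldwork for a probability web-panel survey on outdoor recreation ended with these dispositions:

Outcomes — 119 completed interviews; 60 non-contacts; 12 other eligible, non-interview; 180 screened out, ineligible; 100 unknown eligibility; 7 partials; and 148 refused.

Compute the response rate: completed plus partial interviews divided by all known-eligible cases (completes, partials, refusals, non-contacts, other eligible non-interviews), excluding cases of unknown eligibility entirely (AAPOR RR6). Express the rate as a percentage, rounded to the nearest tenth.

36.4%

Top = 119 + 7 = 126
Base = 119 + 7 + 148 + 60 + 12 = 346
RR6 = 126 / 346 = 0.3642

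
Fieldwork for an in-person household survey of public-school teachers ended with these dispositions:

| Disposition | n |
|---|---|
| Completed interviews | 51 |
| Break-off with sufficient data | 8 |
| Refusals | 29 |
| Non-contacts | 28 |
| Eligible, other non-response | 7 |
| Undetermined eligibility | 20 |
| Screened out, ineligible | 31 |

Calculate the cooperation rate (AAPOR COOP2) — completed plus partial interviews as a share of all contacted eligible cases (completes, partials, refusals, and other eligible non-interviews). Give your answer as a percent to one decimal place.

62.1%

Top = 51 + 8 = 59
Denominator = 51 + 8 + 29 + 7 = 95
COOP2 = 59 / 95 = 0.6211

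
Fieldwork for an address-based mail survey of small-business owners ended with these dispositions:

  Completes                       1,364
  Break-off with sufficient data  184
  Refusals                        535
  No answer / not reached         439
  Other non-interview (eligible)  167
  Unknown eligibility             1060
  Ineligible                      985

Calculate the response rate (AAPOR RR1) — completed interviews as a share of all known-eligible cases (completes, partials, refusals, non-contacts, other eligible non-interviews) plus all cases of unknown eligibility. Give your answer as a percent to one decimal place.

36.4%

Numerator = 1364
Base = 1364 + 184 + 535 + 439 + 167 + 1060 = 3749
RR1 = 1364 / 3749 = 0.3638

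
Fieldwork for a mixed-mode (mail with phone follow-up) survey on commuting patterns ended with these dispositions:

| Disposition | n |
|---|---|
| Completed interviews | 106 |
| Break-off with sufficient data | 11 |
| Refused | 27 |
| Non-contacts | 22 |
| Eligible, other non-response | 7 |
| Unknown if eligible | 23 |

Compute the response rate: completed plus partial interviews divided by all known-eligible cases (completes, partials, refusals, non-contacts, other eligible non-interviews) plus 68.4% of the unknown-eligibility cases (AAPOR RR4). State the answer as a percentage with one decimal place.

62.0%

Num = 106 + 11 = 117
Known eligible = 106 + 11 + 27 + 22 + 7 = 173
Estimated eligible among unknowns = 0.6840 × 23 = 15.73
Denom = 173 + 15.73 = 188.73
RR4 = 117 / 188.73 = 0.6199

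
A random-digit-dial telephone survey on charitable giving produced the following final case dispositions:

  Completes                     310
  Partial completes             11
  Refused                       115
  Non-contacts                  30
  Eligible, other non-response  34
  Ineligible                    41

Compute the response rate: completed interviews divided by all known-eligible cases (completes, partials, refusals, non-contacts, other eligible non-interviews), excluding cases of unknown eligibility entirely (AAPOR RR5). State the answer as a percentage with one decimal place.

62.0%

Num → 310
Base → 310 + 11 + 115 + 30 + 34 = 500
RR5 = 310 / 500 = 0.6200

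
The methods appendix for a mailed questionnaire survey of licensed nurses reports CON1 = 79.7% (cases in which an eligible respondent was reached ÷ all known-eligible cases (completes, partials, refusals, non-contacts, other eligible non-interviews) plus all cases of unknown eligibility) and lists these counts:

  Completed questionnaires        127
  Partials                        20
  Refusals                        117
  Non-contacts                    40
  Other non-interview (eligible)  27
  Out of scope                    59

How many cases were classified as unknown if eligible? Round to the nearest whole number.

Top → 127 + 20 + 117 + 27 = 291
CON1 = 291 / D = 0.797
D = 291 / 0.797 = 365.1
Remaining denominator categories sum to 331
unknown if eligible = 365.1 − 331 ≈ 34

34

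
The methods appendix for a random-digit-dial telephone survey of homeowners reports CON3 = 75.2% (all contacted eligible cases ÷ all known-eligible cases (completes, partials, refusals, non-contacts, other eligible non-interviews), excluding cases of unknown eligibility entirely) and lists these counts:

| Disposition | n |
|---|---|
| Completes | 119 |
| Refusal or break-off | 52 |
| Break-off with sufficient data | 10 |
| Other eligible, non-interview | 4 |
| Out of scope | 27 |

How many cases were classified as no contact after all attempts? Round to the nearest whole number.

61

Num → 119 + 10 + 52 + 4 = 185
CON3 = 185 / D = 0.752
D = 185 / 0.752 = 246.0
Remaining denominator categories sum to 185
no contact after all attempts = 246.0 − 185 ≈ 61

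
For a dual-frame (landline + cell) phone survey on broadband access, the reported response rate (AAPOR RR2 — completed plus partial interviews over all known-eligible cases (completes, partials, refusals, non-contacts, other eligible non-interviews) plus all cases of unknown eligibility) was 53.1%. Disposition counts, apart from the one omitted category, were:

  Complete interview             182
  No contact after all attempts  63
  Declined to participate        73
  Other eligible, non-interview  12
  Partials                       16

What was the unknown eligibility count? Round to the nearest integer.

Numerator → 182 + 16 = 198
RR2 = 198 / D = 0.531
D = 198 / 0.531 = 372.9
Other denominator terms total 346
unknown eligibility = 372.9 − 346 ≈ 27

27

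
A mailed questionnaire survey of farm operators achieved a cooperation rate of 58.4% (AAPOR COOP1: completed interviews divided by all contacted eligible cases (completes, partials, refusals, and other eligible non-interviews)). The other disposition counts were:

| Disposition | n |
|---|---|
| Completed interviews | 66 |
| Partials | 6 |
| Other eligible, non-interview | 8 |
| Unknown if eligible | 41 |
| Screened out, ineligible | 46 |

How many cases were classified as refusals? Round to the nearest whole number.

COOP1 = 66 / D = 0.584
D = 66 / 0.584 = 113.0
Other denominator terms total 80
refusals = 113.0 − 80 ≈ 33

33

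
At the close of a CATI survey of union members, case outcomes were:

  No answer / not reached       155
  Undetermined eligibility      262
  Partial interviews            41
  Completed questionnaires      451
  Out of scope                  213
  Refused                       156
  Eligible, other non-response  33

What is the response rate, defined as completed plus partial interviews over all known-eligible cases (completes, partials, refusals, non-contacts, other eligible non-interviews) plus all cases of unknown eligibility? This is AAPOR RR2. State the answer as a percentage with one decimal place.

44.8%

Num = 451 + 41 = 492
Denom = 451 + 41 + 156 + 155 + 33 + 262 = 1098
RR2 = 492 / 1098 = 0.4481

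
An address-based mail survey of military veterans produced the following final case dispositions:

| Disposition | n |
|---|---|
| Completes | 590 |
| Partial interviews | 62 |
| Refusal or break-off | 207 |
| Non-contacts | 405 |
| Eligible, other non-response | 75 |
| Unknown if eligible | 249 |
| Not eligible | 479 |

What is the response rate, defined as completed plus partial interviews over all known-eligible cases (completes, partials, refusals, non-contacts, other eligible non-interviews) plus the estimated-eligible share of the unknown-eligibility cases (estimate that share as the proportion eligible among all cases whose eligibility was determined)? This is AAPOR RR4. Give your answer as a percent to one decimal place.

Top = 590 + 62 = 652
Determined eligible = 590 + 62 + 207 + 405 + 75 = 1339
e = 1339 / (1339 + 479) = 1339 / 1818 = 0.7365
e × U = 0.7365 × 249 = 183.39
Denominator = 1339 + 183.39 = 1522.39
RR4 = 652 / 1522.39 = 0.4283

42.8%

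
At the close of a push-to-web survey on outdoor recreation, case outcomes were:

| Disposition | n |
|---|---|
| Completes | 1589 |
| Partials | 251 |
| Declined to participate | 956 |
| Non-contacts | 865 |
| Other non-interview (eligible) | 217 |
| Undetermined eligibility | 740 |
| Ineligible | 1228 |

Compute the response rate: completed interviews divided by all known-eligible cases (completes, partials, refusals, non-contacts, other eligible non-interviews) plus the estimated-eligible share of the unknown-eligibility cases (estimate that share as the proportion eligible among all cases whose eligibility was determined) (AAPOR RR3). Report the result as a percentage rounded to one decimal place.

Top: 1589
Determined eligible: 1589 + 251 + 956 + 865 + 217 = 3878
e = 3878 / (3878 + 1228) = 3878 / 5106 = 0.7595
Estimated eligible among unknowns: 0.7595 × 740 = 562.03
Denominator: 3878 + 562.03 = 4440.03
RR3 = 1589 / 4440.03 = 0.3579

35.8%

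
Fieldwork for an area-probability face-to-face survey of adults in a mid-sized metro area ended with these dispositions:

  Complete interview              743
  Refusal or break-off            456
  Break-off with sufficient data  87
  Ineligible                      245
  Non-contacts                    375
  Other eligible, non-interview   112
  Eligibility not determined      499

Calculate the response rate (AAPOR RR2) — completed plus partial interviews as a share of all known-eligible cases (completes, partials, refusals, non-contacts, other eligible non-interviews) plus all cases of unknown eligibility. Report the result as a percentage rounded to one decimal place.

Num = 743 + 87 = 830
Denom = 743 + 87 + 456 + 375 + 112 + 499 = 2272
RR2 = 830 / 2272 = 0.3653

36.5%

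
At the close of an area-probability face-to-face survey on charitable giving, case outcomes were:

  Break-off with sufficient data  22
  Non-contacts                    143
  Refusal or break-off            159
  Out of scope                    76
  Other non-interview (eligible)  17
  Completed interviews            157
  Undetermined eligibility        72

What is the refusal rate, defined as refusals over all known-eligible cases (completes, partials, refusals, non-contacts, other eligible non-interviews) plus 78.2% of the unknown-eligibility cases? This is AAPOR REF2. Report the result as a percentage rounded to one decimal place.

Numerator → 159
Determined eligible → 157 + 22 + 159 + 143 + 17 = 498
Eligible share of unknowns → 0.7820 × 72 = 56.30
Denom → 498 + 56.30 = 554.30
REF2 = 159 / 554.30 = 0.2868

28.7%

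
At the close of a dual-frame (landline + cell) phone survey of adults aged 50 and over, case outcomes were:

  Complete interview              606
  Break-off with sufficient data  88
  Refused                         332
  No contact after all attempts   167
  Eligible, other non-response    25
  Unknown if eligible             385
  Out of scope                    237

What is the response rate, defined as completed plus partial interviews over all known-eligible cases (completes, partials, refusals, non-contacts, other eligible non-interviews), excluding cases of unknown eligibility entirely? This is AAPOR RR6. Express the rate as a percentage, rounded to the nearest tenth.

Numerator: 606 + 88 = 694
Base: 606 + 88 + 332 + 167 + 25 = 1218
RR6 = 694 / 1218 = 0.5698

57.0%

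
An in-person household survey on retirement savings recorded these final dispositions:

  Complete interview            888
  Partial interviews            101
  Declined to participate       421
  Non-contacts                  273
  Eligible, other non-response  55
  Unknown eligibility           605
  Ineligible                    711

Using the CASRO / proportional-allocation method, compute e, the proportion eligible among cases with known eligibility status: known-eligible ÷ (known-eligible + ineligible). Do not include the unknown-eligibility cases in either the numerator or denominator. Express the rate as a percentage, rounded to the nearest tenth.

Known eligible: 888 + 101 + 421 + 273 + 55 = 1738
e = 1738 / (1738 + 711) = 1738 / 2449 = 0.7097

71.0%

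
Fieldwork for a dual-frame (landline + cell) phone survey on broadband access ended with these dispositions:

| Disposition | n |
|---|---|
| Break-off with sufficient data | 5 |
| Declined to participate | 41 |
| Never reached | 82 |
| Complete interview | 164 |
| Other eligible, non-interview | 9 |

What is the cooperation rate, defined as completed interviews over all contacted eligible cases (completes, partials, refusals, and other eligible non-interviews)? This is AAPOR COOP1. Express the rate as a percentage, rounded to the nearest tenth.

74.9%

Top = 164
Base = 164 + 5 + 41 + 9 = 219
COOP1 = 164 / 219 = 0.7489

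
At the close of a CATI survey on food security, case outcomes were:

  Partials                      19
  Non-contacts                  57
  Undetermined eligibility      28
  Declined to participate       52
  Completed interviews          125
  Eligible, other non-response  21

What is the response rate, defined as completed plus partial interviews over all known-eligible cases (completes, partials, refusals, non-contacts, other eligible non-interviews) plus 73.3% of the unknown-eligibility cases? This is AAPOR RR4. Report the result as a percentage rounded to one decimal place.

Numerator = 125 + 19 = 144
Known eligible = 125 + 19 + 52 + 57 + 21 = 274
Eligible share of unknowns = 0.7330 × 28 = 20.52
Denominator = 274 + 20.52 = 294.52
RR4 = 144 / 294.52 = 0.4889

48.9%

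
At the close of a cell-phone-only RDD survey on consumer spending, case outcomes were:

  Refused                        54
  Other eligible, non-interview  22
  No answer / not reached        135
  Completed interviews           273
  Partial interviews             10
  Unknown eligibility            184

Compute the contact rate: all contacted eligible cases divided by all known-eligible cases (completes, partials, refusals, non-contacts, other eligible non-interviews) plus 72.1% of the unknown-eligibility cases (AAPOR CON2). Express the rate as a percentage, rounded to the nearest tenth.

57.3%

Num = 273 + 10 + 54 + 22 = 359
Eligible (known) = 273 + 10 + 54 + 135 + 22 = 494
e × U = 0.7210 × 184 = 132.66
Denom = 494 + 132.66 = 626.66
CON2 = 359 / 626.66 = 0.5729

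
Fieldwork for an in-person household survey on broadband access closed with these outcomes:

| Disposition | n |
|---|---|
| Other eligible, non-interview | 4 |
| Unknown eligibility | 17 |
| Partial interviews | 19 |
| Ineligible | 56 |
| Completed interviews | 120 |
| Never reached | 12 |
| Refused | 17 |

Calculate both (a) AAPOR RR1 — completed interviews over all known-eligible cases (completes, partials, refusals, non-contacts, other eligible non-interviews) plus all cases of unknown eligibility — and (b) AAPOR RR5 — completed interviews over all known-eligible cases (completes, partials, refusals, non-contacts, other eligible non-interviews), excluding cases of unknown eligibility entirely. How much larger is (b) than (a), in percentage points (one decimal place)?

6.3

Numerator → 120
Denominator → 120 + 19 + 17 + 12 + 4 + 17 = 189
RR1 = 120 / 189 = 0.6349
Denominator → 120 + 19 + 17 + 12 + 4 = 172
RR5 = 120 / 172 = 0.6977
Difference = 69.77 − 63.49 = 6.28 percentage points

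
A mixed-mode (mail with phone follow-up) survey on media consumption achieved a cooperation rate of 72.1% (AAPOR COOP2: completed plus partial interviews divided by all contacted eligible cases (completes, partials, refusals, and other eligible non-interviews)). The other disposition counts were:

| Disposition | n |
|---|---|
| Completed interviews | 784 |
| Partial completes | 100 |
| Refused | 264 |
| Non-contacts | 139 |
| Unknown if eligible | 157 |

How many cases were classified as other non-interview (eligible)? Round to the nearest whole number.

Num: 784 + 100 = 884
COOP2 = 884 / D = 0.721
D = 884 / 0.721 = 1226.1
Other denominator terms total 1148
other non-interview (eligible) = 1226.1 − 1148 ≈ 78

78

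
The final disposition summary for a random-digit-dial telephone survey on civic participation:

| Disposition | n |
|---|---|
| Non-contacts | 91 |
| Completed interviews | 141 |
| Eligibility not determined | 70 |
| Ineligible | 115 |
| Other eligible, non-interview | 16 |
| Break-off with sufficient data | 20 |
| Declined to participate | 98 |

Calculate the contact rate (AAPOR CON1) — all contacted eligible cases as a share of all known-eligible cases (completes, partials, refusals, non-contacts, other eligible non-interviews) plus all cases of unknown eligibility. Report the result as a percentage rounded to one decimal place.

63.1%

Num = 141 + 20 + 98 + 16 = 275
Denom = 141 + 20 + 98 + 91 + 16 + 70 = 436
CON1 = 275 / 436 = 0.6307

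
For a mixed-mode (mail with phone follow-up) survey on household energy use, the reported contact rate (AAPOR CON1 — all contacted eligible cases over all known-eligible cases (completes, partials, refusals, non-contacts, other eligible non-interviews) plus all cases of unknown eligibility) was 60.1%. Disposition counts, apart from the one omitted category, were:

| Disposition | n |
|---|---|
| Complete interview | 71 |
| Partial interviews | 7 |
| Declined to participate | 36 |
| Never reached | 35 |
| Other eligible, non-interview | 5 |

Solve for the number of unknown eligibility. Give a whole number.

44

Num = 71 + 7 + 36 + 5 = 119
CON1 = 119 / D = 0.601
D = 119 / 0.601 = 198.0
Other denominator terms total 154
unknown eligibility = 198.0 − 154 ≈ 44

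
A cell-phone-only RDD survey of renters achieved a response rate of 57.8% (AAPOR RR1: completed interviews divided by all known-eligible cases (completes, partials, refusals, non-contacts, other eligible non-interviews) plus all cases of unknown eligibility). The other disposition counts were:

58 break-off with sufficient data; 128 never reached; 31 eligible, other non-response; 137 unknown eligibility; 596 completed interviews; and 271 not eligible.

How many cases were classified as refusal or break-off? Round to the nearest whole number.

RR1 = 596 / D = 0.578
D = 596 / 0.578 = 1031.1
Remaining denominator categories sum to 950
refusal or break-off = 1031.1 − 950 ≈ 81

81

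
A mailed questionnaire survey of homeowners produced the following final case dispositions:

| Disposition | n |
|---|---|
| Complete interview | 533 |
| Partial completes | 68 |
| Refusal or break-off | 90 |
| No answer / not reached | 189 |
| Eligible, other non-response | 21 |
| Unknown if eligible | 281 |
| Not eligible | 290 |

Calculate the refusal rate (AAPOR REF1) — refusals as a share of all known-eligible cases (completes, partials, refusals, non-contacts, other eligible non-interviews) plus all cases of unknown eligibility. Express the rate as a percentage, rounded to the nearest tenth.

Num = 90
Denominator = 533 + 68 + 90 + 189 + 21 + 281 = 1182
REF1 = 90 / 1182 = 0.0761

7.6%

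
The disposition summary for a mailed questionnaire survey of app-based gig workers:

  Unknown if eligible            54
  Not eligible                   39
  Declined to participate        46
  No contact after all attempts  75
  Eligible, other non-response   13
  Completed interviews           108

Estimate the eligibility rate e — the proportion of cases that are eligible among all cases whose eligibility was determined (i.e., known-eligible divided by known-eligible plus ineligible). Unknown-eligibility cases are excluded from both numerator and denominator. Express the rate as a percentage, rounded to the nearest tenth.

86.1%

Known eligible = 108 + 46 + 75 + 13 = 242
e = 242 / (242 + 39) = 242 / 281 = 0.8612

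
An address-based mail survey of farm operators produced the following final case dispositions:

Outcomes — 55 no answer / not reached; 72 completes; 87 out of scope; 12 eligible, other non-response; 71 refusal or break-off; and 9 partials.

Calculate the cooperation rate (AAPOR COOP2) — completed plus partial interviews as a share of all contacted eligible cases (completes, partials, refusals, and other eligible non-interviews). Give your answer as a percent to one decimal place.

49.4%

Num → 72 + 9 = 81
Base → 72 + 9 + 71 + 12 = 164
COOP2 = 81 / 164 = 0.4939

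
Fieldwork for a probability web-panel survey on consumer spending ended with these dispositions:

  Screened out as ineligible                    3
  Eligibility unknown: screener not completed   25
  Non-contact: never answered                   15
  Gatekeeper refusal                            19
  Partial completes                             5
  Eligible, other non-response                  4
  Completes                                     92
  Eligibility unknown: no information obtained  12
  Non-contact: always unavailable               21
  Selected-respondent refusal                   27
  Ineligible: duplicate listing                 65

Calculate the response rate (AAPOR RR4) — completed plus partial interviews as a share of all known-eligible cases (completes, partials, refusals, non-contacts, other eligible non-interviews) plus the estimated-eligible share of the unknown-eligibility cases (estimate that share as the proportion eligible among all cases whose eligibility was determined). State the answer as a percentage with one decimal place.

Declined to participate = 19 + 27 = 46
Never reached = 15 + 21 = 36
Undetermined eligibility = 25 + 12 = 37
Out of scope = 3 + 65 = 68
Top = 92 + 5 = 97
Determined eligible = 92 + 5 + 46 + 36 + 4 = 183
e = 183 / (183 + 68) = 183 / 251 = 0.7291
Estimated eligible among unknowns = 0.7291 × 37 = 26.98
Denominator = 183 + 26.98 = 209.98
RR4 = 97 / 209.98 = 0.4619

46.2%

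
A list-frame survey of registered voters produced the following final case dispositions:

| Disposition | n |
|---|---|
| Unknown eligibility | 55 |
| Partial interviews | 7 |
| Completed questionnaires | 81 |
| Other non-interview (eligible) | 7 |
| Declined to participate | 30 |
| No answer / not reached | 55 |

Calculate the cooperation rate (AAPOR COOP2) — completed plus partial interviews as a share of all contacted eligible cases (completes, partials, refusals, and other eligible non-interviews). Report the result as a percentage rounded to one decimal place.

70.4%

Numerator → 81 + 7 = 88
Base → 81 + 7 + 30 + 7 = 125
COOP2 = 88 / 125 = 0.7040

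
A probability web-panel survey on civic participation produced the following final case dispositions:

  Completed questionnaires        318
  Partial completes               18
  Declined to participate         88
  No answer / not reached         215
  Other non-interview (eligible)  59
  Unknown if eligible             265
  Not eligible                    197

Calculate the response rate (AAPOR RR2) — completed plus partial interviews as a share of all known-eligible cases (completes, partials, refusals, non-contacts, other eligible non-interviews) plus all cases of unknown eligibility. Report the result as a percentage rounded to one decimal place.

Numerator = 318 + 18 = 336
Base = 318 + 18 + 88 + 215 + 59 + 265 = 963
RR2 = 336 / 963 = 0.3489

34.9%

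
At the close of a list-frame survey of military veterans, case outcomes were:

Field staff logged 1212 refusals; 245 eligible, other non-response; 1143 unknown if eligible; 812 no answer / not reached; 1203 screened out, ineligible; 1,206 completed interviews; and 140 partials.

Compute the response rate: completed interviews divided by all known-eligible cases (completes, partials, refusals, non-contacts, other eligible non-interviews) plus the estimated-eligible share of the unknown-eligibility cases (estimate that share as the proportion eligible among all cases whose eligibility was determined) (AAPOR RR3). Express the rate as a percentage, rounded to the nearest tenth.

Top: 1206
Determined eligible: 1206 + 140 + 1212 + 812 + 245 = 3615
e = 3615 / (3615 + 1203) = 3615 / 4818 = 0.7503
e × U: 0.7503 × 1143 = 857.59
Base: 3615 + 857.59 = 4472.59
RR3 = 1206 / 4472.59 = 0.2696

27.0%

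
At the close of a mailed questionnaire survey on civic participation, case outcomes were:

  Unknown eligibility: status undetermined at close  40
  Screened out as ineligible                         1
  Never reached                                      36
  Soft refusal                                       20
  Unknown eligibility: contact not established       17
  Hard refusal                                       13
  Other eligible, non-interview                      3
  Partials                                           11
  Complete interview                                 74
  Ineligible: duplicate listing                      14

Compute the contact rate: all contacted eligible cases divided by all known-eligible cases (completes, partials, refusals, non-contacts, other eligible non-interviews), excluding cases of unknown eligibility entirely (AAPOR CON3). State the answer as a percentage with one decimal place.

77.1%

Declined to participate = 13 + 20 = 33
Unknown if eligible = 17 + 40 = 57
Not eligible = 1 + 14 = 15
Numerator: 74 + 11 + 33 + 3 = 121
Denominator: 74 + 11 + 33 + 36 + 3 = 157
CON3 = 121 / 157 = 0.7707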